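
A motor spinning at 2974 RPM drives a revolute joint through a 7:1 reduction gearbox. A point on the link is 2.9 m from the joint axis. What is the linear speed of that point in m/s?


omega_motor = 2974 * 2*pi/60 = 311.4366 rad/s
omega_joint = omega_motor / 7 = 44.4909 rad/s
v = omega_joint * r = 44.4909 * 2.9
= 129.0237 m/s


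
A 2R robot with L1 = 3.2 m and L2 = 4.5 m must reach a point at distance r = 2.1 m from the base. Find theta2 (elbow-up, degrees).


cos(theta2) = (r^2 - L1^2 - L2^2) / (2*L1*L2)
cos(theta2) = (4.41 - 10.24 - 20.25) / 28.8
cos(theta2) = -0.905556
theta2 = 154.8982 degrees


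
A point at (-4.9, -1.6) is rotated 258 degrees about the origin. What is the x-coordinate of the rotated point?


x' = x*cos(theta) - y*sin(theta)
cos(258 deg) = -0.2079, sin(258 deg) = -0.9781
x' = -4.9 * -0.2079 - -1.6 * -0.9781
= 1.0188 - 1.565
= -0.5463


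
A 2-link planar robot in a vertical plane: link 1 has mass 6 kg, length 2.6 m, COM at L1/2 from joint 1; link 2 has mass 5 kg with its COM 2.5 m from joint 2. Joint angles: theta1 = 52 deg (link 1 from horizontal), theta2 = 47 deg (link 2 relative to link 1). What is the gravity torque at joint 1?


Horizontal distance from joint 1 to link-1 COM:
  x_c1 = (L1/2)*cos(t1) = 1.3 * 0.6157 = 0.8004 m
Horizontal distance from joint 1 to link-2 COM:
  x_c2 = L1*cos(t1) + Lc2*cos(t1+t2)
       = 2.6*0.6157 + 2.5*-0.1564 = 1.2096 m
tau1 = m1*g*x_c1 + m2*g*x_c2
     = 6*9.81*0.8004 + 5*9.81*1.2096
     = 47.1092 + 59.3325
     = 106.4417 Nm


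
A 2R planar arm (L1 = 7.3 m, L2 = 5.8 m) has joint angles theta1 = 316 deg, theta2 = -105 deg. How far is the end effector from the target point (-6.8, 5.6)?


End effector via forward kinematics:
x = L1*cos(t1) + L2*cos(t1+t2) = 0.2796
y = L1*sin(t1) + L2*sin(t1+t2) = -8.0582
Distance to target:
d = sqrt((-6.8 - 0.2796)^2 + (5.6 - -8.0582)^2)
= sqrt(50.1209 + 186.5472)
= 15.384 m


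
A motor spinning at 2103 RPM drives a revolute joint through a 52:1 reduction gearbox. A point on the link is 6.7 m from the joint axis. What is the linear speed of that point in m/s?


omega_motor = 2103 * 2*pi/60 = 220.2256 rad/s
omega_joint = omega_motor / 52 = 4.2351 rad/s
v = omega_joint * r = 4.2351 * 6.7
= 28.3752 m/s


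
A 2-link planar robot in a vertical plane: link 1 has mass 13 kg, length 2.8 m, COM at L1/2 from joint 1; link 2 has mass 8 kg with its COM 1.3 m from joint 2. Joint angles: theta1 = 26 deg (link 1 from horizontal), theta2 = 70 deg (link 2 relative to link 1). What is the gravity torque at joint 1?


Horizontal distance from joint 1 to link-1 COM:
  x_c1 = (L1/2)*cos(t1) = 1.4 * 0.8988 = 1.2583 m
Horizontal distance from joint 1 to link-2 COM:
  x_c2 = L1*cos(t1) + Lc2*cos(t1+t2)
       = 2.8*0.8988 + 1.3*-0.1045 = 2.3807 m
tau1 = m1*g*x_c1 + m2*g*x_c2
     = 13*9.81*1.2583 + 8*9.81*2.3807
     = 160.4725 + 186.8402
     = 347.3127 Nm


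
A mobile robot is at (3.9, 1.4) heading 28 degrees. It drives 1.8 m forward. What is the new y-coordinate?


y_new = y0 + d*sin(theta)
= 1.4 + 1.8*sin(28)
= 1.4 + 0.845
= 2.245


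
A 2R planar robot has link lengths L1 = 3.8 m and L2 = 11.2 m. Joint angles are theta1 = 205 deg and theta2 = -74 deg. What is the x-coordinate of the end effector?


Convert angles to radians: theta1 = 3.5779, theta2 = -1.2915
x = L1*cos(theta1) + L2*cos(theta1+theta2)
x = -3.444 + -7.3479
x = -10.7918


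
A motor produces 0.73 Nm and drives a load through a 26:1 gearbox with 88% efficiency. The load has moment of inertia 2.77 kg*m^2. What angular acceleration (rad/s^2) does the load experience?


tau_out = tau_motor * N * eta
= 0.73 * 26 * 0.88 = 16.7024 Nm
alpha = tau_out / I = 16.7024 / 2.77
= 6.0297 rad/s^2


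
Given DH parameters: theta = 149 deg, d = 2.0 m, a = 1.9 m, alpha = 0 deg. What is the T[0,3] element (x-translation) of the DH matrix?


T[0,3] = a * cos(theta)
= 1.9 * cos(149 deg)
= 1.9 * -0.8572
= -1.6286


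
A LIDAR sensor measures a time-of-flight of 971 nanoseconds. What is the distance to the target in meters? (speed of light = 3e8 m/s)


tof = 971 ns = 9.71e-07 s
dist = c * tof / 2
= 3e8 * 9.71e-07 / 2
= 145.65 m


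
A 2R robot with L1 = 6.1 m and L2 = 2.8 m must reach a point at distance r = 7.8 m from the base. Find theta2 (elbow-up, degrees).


cos(theta2) = (r^2 - L1^2 - L2^2) / (2*L1*L2)
cos(theta2) = (60.84 - 37.21 - 7.84) / 34.16
cos(theta2) = 0.462237
theta2 = 62.4685 degrees


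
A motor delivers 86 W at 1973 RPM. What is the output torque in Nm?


omega = 1973 * 2*pi/60 = 206.6121 rad/s
tau = P / omega = 86 / 206.6121
= 0.4162 Nm


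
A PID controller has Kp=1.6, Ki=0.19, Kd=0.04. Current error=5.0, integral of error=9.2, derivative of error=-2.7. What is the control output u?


u = Kp*e + Ki*int(e) + Kd*de/dt
= 1.6*5.0 + 0.19*9.2 + 0.04*(-2.7)
= 8.0 + 1.748 + -0.108
= 9.64


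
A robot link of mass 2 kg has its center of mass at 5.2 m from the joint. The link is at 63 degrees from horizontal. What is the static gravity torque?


tau = m*g*L*cos(angle)
= 2 * 9.81 * 5.2 * cos(63 deg)
= 2 * 9.81 * 5.2 * 0.454
= 46.3179 Nm


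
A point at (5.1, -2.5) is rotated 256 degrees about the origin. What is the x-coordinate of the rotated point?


x' = x*cos(theta) - y*sin(theta)
cos(256 deg) = -0.2419, sin(256 deg) = -0.9703
x' = 5.1 * -0.2419 - -2.5 * -0.9703
= -1.2338 - 2.4257
= -3.6595


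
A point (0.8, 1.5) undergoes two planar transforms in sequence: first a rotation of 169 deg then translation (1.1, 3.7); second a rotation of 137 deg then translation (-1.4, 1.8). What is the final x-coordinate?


After transform 1:
x1 = cos(169)*0.8 - sin(169)*1.5 + 1.1 = 0.0285
y1 = sin(169)*0.8 + cos(169)*1.5 + 3.7 = 2.3802
After transform 2:
x2 = cos(137)*0.0285 - sin(137)*2.3802 + -1.4
= -3.0441


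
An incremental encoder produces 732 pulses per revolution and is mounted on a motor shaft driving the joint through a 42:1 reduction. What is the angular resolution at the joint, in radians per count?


counts per rev = 732
effective counts at joint = 732 * 42 = 30744
resolution = 2*pi / 30744
= 2.0437e-04 rad/count


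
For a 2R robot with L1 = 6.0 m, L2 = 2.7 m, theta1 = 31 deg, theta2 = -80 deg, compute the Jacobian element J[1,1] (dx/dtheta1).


J[1,1] = -L1*sin(t1) - L2*sin(t1+t2)
= -6.0*sin(31) - 2.7*sin(-49)
= -1.0525


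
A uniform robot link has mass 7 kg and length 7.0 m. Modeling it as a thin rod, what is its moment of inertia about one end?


I = (1/3) * m * L^2
= (1/3) * 7 * 7.0^2
= 0.333333 * 7 * 49.0
= 114.3333 kg*m^2


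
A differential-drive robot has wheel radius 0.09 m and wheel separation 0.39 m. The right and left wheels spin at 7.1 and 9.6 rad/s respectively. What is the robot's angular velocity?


vR = r*wR = 0.09*7.1 = 0.639 m/s
vL = r*wL = 0.09*9.6 = 0.864 m/s
v = (vR+vL)/2 = 0.7515 m/s
omega = (vR-vL)/L = -0.5769 rad/s
angular velocity = -0.5769 rad/s


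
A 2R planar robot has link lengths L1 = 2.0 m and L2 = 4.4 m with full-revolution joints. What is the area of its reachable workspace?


r_max = L1 + L2 = 6.4 m
r_min = |L1 - L2| = 2.4 m
Area = pi*(r_max^2 - r_min^2)
= pi*(40.96 - 5.76)
= pi * 35.2
= 110.5841 m^2


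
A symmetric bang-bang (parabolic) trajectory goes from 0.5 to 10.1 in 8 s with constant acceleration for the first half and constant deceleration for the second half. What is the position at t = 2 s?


Symmetric rest-to-rest: each phase covers (pf-p0)/2 in time T/2. 0.5*a*(T/2)^2 = (pf-p0)/2 => a = 4*(pf-p0)/T^2
a = 4*(10.1-0.5)/8^2 = 0.6
t = 2 is in the acceleration phase (t <= T/2).
p = p0 + 0.5*a*t^2 = 0.5 + 0.5*0.6*2^2
= 1.7


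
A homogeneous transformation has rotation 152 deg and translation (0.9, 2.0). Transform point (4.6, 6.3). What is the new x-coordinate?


x' = cos(theta)*px - sin(theta)*py + tx
= -0.8829*4.6 - 0.4695*6.3 + 0.9
= -6.1192


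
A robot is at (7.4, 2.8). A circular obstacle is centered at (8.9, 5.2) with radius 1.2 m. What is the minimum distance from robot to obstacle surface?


center_dist = sqrt((7.4-8.9)^2 + (2.8-5.2)^2)
= sqrt(2.25 + 5.76)
= 2.8302
min_dist = center_dist - radius = 2.8302 - 1.2 = 1.6302 m


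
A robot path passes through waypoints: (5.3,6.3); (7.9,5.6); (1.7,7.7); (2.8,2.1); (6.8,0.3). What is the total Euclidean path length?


Segment lengths:
  seg1 = sqrt((2.6)^2 + (-0.7)^2) = 2.6926
  seg2 = sqrt((-6.2)^2 + (2.1)^2) = 6.546
  seg3 = sqrt((1.1)^2 + (-5.6)^2) = 5.707
  seg4 = sqrt((4.0)^2 + (-1.8)^2) = 4.3863
Total = 19.3319


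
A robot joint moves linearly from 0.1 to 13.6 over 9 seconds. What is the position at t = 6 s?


s = t/T = 6/9 = 0.6667
p(t) = p0 + (pf-p0)*s
= 0.1 + (13.6 - 0.1) * 0.6667
= 9.1


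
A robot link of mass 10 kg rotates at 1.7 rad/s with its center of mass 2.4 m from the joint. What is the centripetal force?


F = m * omega^2 * r
= 10 * 1.7^2 * 2.4
= 10 * 2.89 * 2.4
= 69.36 N


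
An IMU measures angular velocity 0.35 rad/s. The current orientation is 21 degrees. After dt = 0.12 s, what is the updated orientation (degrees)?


delta_theta = w * dt = 0.35 * 0.12 = 0.042 rad
= 2.4064 deg
theta_new = 21 + 2.4064 = 23.4064 deg


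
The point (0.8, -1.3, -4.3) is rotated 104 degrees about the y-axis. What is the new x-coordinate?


Rotation about y-axis: x' = x*cos(theta) + z*sin(theta)
= 0.8 * -0.2419 + -4.3 * 0.9703
= -4.3658


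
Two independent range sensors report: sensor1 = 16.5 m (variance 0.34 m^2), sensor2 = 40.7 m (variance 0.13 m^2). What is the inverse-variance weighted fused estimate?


w1 = (1/var1) / (1/var1 + 1/var2)
   = 2.9412 / (2.9412 + 7.6923) = 0.2766
w2 = 1 - w1 = 0.7234
fused = w1*s1 + w2*s2 = 4.5638 + 29.4426
= 34.0064 m


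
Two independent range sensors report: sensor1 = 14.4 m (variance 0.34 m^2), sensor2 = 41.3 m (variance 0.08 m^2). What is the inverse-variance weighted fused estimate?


w1 = (1/var1) / (1/var1 + 1/var2)
   = 2.9412 / (2.9412 + 12.5) = 0.1905
w2 = 1 - w1 = 0.8095
fused = w1*s1 + w2*s2 = 2.7429 + 33.4333
= 36.1762 m


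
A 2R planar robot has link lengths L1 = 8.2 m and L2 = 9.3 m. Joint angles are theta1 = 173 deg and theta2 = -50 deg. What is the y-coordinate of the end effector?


Convert angles to radians: theta1 = 3.0194, theta2 = -0.8727
y = L1*sin(theta1) + L2*sin(theta1+theta2)
y = 0.9993 + 7.7996
y = 8.799


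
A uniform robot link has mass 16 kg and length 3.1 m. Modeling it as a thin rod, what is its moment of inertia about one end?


I = (1/3) * m * L^2
= (1/3) * 16 * 3.1^2
= 0.333333 * 16 * 9.61
= 51.2533 kg*m^2


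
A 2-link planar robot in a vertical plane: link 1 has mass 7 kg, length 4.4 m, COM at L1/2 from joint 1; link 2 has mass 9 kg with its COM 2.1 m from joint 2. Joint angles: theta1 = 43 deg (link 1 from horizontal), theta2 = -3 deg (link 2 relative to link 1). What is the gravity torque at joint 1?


Horizontal distance from joint 1 to link-1 COM:
  x_c1 = (L1/2)*cos(t1) = 2.2 * 0.7314 = 1.609 m
Horizontal distance from joint 1 to link-2 COM:
  x_c2 = L1*cos(t1) + Lc2*cos(t1+t2)
       = 4.4*0.7314 + 2.1*0.766 = 4.8266 m
tau1 = m1*g*x_c1 + m2*g*x_c2
     = 7*9.81*1.609 + 9*9.81*4.8266
     = 110.4885 + 426.1449
     = 536.6334 Nm


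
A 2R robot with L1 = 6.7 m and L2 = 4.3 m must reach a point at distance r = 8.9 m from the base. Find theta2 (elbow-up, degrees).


cos(theta2) = (r^2 - L1^2 - L2^2) / (2*L1*L2)
cos(theta2) = (79.21 - 44.89 - 18.49) / 57.62
cos(theta2) = 0.274731
theta2 = 74.054 degrees


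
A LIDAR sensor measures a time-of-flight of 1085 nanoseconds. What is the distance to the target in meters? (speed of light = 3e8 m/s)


tof = 1085 ns = 1.085e-06 s
dist = c * tof / 2
= 3e8 * 1.085e-06 / 2
= 162.75 m


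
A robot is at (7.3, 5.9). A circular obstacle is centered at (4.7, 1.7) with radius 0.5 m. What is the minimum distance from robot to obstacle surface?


center_dist = sqrt((7.3-4.7)^2 + (5.9-1.7)^2)
= sqrt(6.76 + 17.64)
= 4.9396
min_dist = center_dist - radius = 4.9396 - 0.5 = 4.4396 m


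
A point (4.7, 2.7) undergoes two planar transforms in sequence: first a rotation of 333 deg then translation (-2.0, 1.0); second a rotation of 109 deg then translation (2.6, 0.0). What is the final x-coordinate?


After transform 1:
x1 = cos(333)*4.7 - sin(333)*2.7 + -2.0 = 3.4135
y1 = sin(333)*4.7 + cos(333)*2.7 + 1.0 = 1.272
After transform 2:
x2 = cos(109)*3.4135 - sin(109)*1.272 + 2.6
= 0.286


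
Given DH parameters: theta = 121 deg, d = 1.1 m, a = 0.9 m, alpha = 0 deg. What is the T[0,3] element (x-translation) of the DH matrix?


T[0,3] = a * cos(theta)
= 0.9 * cos(121 deg)
= 0.9 * -0.515
= -0.4635


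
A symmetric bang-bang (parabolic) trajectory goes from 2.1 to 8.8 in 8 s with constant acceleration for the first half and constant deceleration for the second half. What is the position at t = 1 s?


Symmetric rest-to-rest: each phase covers (pf-p0)/2 in time T/2. 0.5*a*(T/2)^2 = (pf-p0)/2 => a = 4*(pf-p0)/T^2
a = 4*(8.8-2.1)/8^2 = 0.4188
t = 1 is in the acceleration phase (t <= T/2).
p = p0 + 0.5*a*t^2 = 2.1 + 0.5*0.4188*1^2
= 2.3094


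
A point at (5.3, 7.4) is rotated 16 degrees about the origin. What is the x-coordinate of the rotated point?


x' = x*cos(theta) - y*sin(theta)
cos(16 deg) = 0.9613, sin(16 deg) = 0.2756
x' = 5.3 * 0.9613 - 7.4 * 0.2756
= 5.0947 - 2.0397
= 3.055


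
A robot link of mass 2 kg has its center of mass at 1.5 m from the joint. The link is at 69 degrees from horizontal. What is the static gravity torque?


tau = m*g*L*cos(angle)
= 2 * 9.81 * 1.5 * cos(69 deg)
= 2 * 9.81 * 1.5 * 0.3584
= 10.5468 Nm


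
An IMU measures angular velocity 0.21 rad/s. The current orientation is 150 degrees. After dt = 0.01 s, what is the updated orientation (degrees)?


delta_theta = w * dt = 0.21 * 0.01 = 0.0021 rad
= 0.1203 deg
theta_new = 150 + 0.1203 = 150.1203 deg


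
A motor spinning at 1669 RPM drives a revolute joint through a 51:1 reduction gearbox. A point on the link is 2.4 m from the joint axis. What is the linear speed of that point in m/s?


omega_motor = 1669 * 2*pi/60 = 174.7773 rad/s
omega_joint = omega_motor / 51 = 3.427 rad/s
v = omega_joint * r = 3.427 * 2.4
= 8.2248 m/s


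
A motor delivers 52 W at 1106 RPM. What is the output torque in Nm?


omega = 1106 * 2*pi/60 = 115.82 rad/s
tau = P / omega = 52 / 115.82
= 0.449 Nm


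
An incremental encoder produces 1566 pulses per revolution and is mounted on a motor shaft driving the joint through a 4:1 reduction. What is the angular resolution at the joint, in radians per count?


counts per rev = 1566
effective counts at joint = 1566 * 4 = 6264
resolution = 2*pi / 6264
= 0.001 rad/count


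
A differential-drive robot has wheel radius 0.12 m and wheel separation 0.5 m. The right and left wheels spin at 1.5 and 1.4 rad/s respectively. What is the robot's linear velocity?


vR = r*wR = 0.12*1.5 = 0.18 m/s
vL = r*wL = 0.12*1.4 = 0.168 m/s
v = (vR+vL)/2 = 0.174 m/s
omega = (vR-vL)/L = 0.024 rad/s
linear velocity = 0.174 m/s


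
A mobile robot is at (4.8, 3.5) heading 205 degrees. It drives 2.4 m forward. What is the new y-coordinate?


y_new = y0 + d*sin(theta)
= 3.5 + 2.4*sin(205)
= 3.5 + -1.0143
= 2.4857


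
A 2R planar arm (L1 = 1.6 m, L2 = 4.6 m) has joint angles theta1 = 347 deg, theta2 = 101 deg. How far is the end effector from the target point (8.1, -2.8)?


End effector via forward kinematics:
x = L1*cos(t1) + L2*cos(t1+t2) = 1.7195
y = L1*sin(t1) + L2*sin(t1+t2) = 4.2373
Distance to target:
d = sqrt((8.1 - 1.7195)^2 + (-2.8 - 4.2373)^2)
= sqrt(40.7104 + 49.5233)
= 9.4991 m


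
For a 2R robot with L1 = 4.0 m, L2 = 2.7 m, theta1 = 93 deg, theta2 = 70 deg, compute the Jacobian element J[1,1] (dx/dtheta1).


J[1,1] = -L1*sin(t1) - L2*sin(t1+t2)
= -4.0*sin(93) - 2.7*sin(163)
= -4.7839


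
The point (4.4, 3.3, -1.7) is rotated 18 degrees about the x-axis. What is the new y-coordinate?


Rotation about x-axis: y' = y*cos(theta) - z*sin(theta)
= 3.3 * 0.9511 - -1.7 * 0.309
= 3.6638


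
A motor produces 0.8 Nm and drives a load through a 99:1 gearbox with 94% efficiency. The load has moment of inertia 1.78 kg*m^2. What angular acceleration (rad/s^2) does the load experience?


tau_out = tau_motor * N * eta
= 0.8 * 99 * 0.94 = 74.448 Nm
alpha = tau_out / I = 74.448 / 1.78
= 41.8247 rad/s^2


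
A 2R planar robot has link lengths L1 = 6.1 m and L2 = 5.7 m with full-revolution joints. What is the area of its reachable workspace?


r_max = L1 + L2 = 11.8 m
r_min = |L1 - L2| = 0.4 m
Area = pi*(r_max^2 - r_min^2)
= pi*(139.24 - 0.16)
= pi * 139.08
= 436.9327 m^2


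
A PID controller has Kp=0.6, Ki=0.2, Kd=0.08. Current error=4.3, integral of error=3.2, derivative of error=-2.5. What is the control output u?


u = Kp*e + Ki*int(e) + Kd*de/dt
= 0.6*4.3 + 0.2*3.2 + 0.08*(-2.5)
= 2.58 + 0.64 + -0.2
= 3.02


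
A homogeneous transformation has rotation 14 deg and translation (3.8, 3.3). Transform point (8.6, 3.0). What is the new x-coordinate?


x' = cos(theta)*px - sin(theta)*py + tx
= 0.9703*8.6 - 0.2419*3.0 + 3.8
= 11.4188


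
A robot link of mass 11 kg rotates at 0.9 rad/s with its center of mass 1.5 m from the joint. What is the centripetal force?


F = m * omega^2 * r
= 11 * 0.9^2 * 1.5
= 11 * 0.81 * 1.5
= 13.365 N


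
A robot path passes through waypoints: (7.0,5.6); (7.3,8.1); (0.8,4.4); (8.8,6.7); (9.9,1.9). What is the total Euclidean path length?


Segment lengths:
  seg1 = sqrt((0.3)^2 + (2.5)^2) = 2.5179
  seg2 = sqrt((-6.5)^2 + (-3.7)^2) = 7.4793
  seg3 = sqrt((8.0)^2 + (2.3)^2) = 8.3241
  seg4 = sqrt((1.1)^2 + (-4.8)^2) = 4.9244
Total = 23.2457


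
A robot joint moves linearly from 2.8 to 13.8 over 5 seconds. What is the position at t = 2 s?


s = t/T = 2/5 = 0.4
p(t) = p0 + (pf-p0)*s
= 2.8 + (13.8 - 2.8) * 0.4
= 7.2


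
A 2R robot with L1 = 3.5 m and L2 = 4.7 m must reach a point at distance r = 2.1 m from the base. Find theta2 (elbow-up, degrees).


cos(theta2) = (r^2 - L1^2 - L2^2) / (2*L1*L2)
cos(theta2) = (4.41 - 12.25 - 22.09) / 32.9
cos(theta2) = -0.909726
theta2 = 155.4676 degrees


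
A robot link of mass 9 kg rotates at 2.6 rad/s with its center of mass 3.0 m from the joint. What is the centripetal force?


F = m * omega^2 * r
= 9 * 2.6^2 * 3.0
= 9 * 6.76 * 3.0
= 182.52 N


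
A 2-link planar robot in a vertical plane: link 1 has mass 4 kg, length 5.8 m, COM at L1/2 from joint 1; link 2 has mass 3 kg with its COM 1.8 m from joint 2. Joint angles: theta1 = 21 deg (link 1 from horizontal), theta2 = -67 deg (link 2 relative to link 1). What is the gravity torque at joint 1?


Horizontal distance from joint 1 to link-1 COM:
  x_c1 = (L1/2)*cos(t1) = 2.9 * 0.9336 = 2.7074 m
Horizontal distance from joint 1 to link-2 COM:
  x_c2 = L1*cos(t1) + Lc2*cos(t1+t2)
       = 5.8*0.9336 + 1.8*0.6947 = 6.6652 m
tau1 = m1*g*x_c1 + m2*g*x_c2
     = 4*9.81*2.7074 + 3*9.81*6.6652
     = 106.2377 + 196.1554
     = 302.3931 Nm


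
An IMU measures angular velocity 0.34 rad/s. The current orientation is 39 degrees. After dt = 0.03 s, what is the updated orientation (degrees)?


delta_theta = w * dt = 0.34 * 0.03 = 0.0102 rad
= 0.5844 deg
theta_new = 39 + 0.5844 = 39.5844 deg


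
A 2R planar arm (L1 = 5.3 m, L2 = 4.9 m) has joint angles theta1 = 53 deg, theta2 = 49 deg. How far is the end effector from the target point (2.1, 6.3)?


End effector via forward kinematics:
x = L1*cos(t1) + L2*cos(t1+t2) = 2.1709
y = L1*sin(t1) + L2*sin(t1+t2) = 9.0257
Distance to target:
d = sqrt((2.1 - 2.1709)^2 + (6.3 - 9.0257)^2)
= sqrt(0.005 + 7.4294)
= 2.7266 m


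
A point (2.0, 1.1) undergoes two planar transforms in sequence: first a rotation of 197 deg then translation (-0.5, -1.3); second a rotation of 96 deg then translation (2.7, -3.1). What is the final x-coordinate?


After transform 1:
x1 = cos(197)*2.0 - sin(197)*1.1 + -0.5 = -2.091
y1 = sin(197)*2.0 + cos(197)*1.1 + -1.3 = -2.9367
After transform 2:
x2 = cos(96)*-2.091 - sin(96)*-2.9367 + 2.7
= 5.8392


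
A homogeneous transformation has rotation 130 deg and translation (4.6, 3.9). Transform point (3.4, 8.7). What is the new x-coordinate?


x' = cos(theta)*px - sin(theta)*py + tx
= -0.6428*3.4 - 0.766*8.7 + 4.6
= -4.2501


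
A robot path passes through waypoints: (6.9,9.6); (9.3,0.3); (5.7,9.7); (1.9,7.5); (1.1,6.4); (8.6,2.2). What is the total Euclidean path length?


Segment lengths:
  seg1 = sqrt((2.4)^2 + (-9.3)^2) = 9.6047
  seg2 = sqrt((-3.6)^2 + (9.4)^2) = 10.0658
  seg3 = sqrt((-3.8)^2 + (-2.2)^2) = 4.3909
  seg4 = sqrt((-0.8)^2 + (-1.1)^2) = 1.3601
  seg5 = sqrt((7.5)^2 + (-4.2)^2) = 8.5959
Total = 34.0174


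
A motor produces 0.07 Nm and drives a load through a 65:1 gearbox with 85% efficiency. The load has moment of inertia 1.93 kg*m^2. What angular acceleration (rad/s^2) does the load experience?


tau_out = tau_motor * N * eta
= 0.07 * 65 * 0.85 = 3.8675 Nm
alpha = tau_out / I = 3.8675 / 1.93
= 2.0039 rad/s^2


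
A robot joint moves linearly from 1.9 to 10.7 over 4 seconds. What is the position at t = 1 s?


s = t/T = 1/4 = 0.25
p(t) = p0 + (pf-p0)*s
= 1.9 + (10.7 - 1.9) * 0.25
= 4.1


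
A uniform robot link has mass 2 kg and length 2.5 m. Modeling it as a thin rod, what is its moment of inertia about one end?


I = (1/3) * m * L^2
= (1/3) * 2 * 2.5^2
= 0.333333 * 2 * 6.25
= 4.1667 kg*m^2


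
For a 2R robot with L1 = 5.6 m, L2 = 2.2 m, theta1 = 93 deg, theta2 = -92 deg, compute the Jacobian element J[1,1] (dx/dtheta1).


J[1,1] = -L1*sin(t1) - L2*sin(t1+t2)
= -5.6*sin(93) - 2.2*sin(1)
= -5.6307


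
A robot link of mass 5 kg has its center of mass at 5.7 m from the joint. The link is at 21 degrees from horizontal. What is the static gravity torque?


tau = m*g*L*cos(angle)
= 5 * 9.81 * 5.7 * cos(21 deg)
= 5 * 9.81 * 5.7 * 0.9336
= 261.0151 Nm


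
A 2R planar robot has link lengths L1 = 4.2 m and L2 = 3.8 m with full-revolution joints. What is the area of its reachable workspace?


r_max = L1 + L2 = 8.0 m
r_min = |L1 - L2| = 0.4 m
Area = pi*(r_max^2 - r_min^2)
= pi*(64.0 - 0.16)
= pi * 63.84
= 200.5593 m^2


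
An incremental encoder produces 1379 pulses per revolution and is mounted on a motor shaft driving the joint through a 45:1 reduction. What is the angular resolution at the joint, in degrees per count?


counts per rev = 1379
effective counts at joint = 1379 * 45 = 62055
resolution = 360 / 62055
= 0.0058 deg/count


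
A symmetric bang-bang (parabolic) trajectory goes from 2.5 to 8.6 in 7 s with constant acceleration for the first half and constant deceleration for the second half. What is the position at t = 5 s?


Symmetric rest-to-rest: each phase covers (pf-p0)/2 in time T/2. 0.5*a*(T/2)^2 = (pf-p0)/2 => a = 4*(pf-p0)/T^2
a = 4*(8.6-2.5)/7^2 = 0.498
t = 5 is in the deceleration phase (t > T/2).
p = pf - 0.5*a*(T-t)^2 = 8.6 - 0.5*0.498*2^2
= 7.6041


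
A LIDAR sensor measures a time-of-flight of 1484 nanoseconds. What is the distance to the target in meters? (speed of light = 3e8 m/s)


tof = 1484 ns = 1.484e-06 s
dist = c * tof / 2
= 3e8 * 1.484e-06 / 2
= 222.6 m


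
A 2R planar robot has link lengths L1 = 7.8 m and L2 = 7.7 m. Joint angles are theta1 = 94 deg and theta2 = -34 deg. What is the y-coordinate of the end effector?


Convert angles to radians: theta1 = 1.6406, theta2 = -0.5934
y = L1*sin(theta1) + L2*sin(theta1+theta2)
y = 7.781 + 6.6684
y = 14.4494


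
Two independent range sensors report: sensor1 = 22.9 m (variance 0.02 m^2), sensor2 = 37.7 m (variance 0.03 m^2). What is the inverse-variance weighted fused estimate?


w1 = (1/var1) / (1/var1 + 1/var2)
   = 50.0 / (50.0 + 33.3333) = 0.6
w2 = 1 - w1 = 0.4
fused = w1*s1 + w2*s2 = 13.74 + 15.08
= 28.82 m


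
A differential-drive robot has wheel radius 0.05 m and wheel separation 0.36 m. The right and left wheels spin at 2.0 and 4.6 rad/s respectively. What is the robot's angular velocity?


vR = r*wR = 0.05*2.0 = 0.1 m/s
vL = r*wL = 0.05*4.6 = 0.23 m/s
v = (vR+vL)/2 = 0.165 m/s
omega = (vR-vL)/L = -0.3611 rad/s
angular velocity = -0.3611 rad/s


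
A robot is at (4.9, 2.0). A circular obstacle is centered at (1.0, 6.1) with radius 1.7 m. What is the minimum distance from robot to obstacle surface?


center_dist = sqrt((4.9-1.0)^2 + (2.0-6.1)^2)
= sqrt(15.21 + 16.81)
= 5.6586
min_dist = center_dist - radius = 5.6586 - 1.7 = 3.9586 m


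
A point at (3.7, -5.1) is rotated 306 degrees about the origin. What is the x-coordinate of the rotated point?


x' = x*cos(theta) - y*sin(theta)
cos(306 deg) = 0.5878, sin(306 deg) = -0.809
x' = 3.7 * 0.5878 - -5.1 * -0.809
= 2.1748 - 4.126
= -1.9512


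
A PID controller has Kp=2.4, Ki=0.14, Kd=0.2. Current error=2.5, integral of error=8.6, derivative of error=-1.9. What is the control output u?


u = Kp*e + Ki*int(e) + Kd*de/dt
= 2.4*2.5 + 0.14*8.6 + 0.2*(-1.9)
= 6.0 + 1.204 + -0.38
= 6.824


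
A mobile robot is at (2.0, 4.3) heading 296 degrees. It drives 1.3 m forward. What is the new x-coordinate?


x_new = x0 + d*cos(theta)
= 2.0 + 1.3*cos(296)
= 2.0 + 0.5699
= 2.5699


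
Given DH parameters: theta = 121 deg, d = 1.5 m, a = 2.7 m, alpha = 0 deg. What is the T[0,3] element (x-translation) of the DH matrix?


T[0,3] = a * cos(theta)
= 2.7 * cos(121 deg)
= 2.7 * -0.515
= -1.3906


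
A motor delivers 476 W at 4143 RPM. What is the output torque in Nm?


omega = 4143 * 2*pi/60 = 433.8539 rad/s
tau = P / omega = 476 / 433.8539
= 1.0971 Nm


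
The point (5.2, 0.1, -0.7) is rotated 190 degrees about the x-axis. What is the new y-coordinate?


Rotation about x-axis: y' = y*cos(theta) - z*sin(theta)
= 0.1 * -0.9848 - -0.7 * -0.1736
= -0.22


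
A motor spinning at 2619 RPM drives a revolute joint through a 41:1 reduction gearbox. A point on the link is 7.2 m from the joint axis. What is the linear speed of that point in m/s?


omega_motor = 2619 * 2*pi/60 = 274.261 rad/s
omega_joint = omega_motor / 41 = 6.6893 rad/s
v = omega_joint * r = 6.6893 * 7.2
= 48.1629 m/s


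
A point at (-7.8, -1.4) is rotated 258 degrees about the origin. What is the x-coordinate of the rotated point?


x' = x*cos(theta) - y*sin(theta)
cos(258 deg) = -0.2079, sin(258 deg) = -0.9781
x' = -7.8 * -0.2079 - -1.4 * -0.9781
= 1.6217 - 1.3694
= 0.2523


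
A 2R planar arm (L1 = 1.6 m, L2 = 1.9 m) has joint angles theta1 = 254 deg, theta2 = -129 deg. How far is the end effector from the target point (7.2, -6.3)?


End effector via forward kinematics:
x = L1*cos(t1) + L2*cos(t1+t2) = -1.5308
y = L1*sin(t1) + L2*sin(t1+t2) = 0.0184
Distance to target:
d = sqrt((7.2 - -1.5308)^2 + (-6.3 - 0.0184)^2)
= sqrt(76.2271 + 39.9218)
= 10.7772 m


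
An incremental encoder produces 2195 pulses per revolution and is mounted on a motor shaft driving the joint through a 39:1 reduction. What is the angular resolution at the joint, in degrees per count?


counts per rev = 2195
effective counts at joint = 2195 * 39 = 85605
resolution = 360 / 85605
= 0.0042 deg/count


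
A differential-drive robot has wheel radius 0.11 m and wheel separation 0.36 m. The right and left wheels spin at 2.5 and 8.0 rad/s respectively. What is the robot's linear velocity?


vR = r*wR = 0.11*2.5 = 0.275 m/s
vL = r*wL = 0.11*8.0 = 0.88 m/s
v = (vR+vL)/2 = 0.5775 m/s
omega = (vR-vL)/L = -1.6806 rad/s
linear velocity = 0.5775 m/s


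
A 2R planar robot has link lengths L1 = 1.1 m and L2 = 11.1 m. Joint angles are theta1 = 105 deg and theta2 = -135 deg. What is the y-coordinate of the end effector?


Convert angles to radians: theta1 = 1.8326, theta2 = -2.3562
y = L1*sin(theta1) + L2*sin(theta1+theta2)
y = 1.0625 + -5.55
y = -4.4875


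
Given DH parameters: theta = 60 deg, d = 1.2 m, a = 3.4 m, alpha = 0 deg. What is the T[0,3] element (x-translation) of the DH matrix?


T[0,3] = a * cos(theta)
= 3.4 * cos(60 deg)
= 3.4 * 0.5
= 1.7


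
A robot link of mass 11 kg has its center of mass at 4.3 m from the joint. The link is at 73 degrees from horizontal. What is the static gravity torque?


tau = m*g*L*cos(angle)
= 11 * 9.81 * 4.3 * cos(73 deg)
= 11 * 9.81 * 4.3 * 0.2924
= 135.6643 Nm


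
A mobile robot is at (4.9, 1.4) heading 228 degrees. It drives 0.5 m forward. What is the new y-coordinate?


y_new = y0 + d*sin(theta)
= 1.4 + 0.5*sin(228)
= 1.4 + -0.3716
= 1.0284


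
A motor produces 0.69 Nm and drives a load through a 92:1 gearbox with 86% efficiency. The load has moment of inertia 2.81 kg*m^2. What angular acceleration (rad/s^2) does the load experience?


tau_out = tau_motor * N * eta
= 0.69 * 92 * 0.86 = 54.5928 Nm
alpha = tau_out / I = 54.5928 / 2.81
= 19.428 rad/s^2


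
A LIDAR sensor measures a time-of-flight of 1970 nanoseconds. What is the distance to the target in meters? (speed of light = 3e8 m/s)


tof = 1970 ns = 1.97e-06 s
dist = c * tof / 2
= 3e8 * 1.97e-06 / 2
= 295.5 m


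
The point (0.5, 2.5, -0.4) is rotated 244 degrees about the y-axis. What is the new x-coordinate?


Rotation about y-axis: x' = x*cos(theta) + z*sin(theta)
= 0.5 * -0.4384 + -0.4 * -0.8988
= 0.1403


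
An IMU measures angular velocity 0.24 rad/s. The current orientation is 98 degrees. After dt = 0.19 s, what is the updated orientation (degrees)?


delta_theta = w * dt = 0.24 * 0.19 = 0.0456 rad
= 2.6127 deg
theta_new = 98 + 2.6127 = 100.6127 deg


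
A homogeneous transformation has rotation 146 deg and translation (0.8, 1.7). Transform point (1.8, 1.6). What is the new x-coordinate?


x' = cos(theta)*px - sin(theta)*py + tx
= -0.829*1.8 - 0.5592*1.6 + 0.8
= -1.587


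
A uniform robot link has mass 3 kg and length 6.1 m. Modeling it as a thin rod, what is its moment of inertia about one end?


I = (1/3) * m * L^2
= (1/3) * 3 * 6.1^2
= 0.333333 * 3 * 37.21
= 37.21 kg*m^2


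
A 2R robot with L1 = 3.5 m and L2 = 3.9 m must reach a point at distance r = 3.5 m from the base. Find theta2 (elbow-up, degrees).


cos(theta2) = (r^2 - L1^2 - L2^2) / (2*L1*L2)
cos(theta2) = (12.25 - 12.25 - 15.21) / 27.3
cos(theta2) = -0.557143
theta2 = 123.8584 degrees


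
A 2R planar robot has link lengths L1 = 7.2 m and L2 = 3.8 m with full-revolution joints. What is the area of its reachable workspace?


r_max = L1 + L2 = 11.0 m
r_min = |L1 - L2| = 3.4 m
Area = pi*(r_max^2 - r_min^2)
= pi*(121.0 - 11.56)
= pi * 109.44
= 343.8159 m^2


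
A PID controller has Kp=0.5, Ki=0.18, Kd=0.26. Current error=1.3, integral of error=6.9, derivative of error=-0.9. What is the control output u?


u = Kp*e + Ki*int(e) + Kd*de/dt
= 0.5*1.3 + 0.18*6.9 + 0.26*(-0.9)
= 0.65 + 1.242 + -0.234
= 1.658


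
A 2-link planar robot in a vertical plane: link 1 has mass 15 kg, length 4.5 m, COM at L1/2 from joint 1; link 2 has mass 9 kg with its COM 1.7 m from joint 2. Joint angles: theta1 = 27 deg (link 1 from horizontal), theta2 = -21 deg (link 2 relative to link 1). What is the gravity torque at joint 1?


Horizontal distance from joint 1 to link-1 COM:
  x_c1 = (L1/2)*cos(t1) = 2.25 * 0.891 = 2.0048 m
Horizontal distance from joint 1 to link-2 COM:
  x_c2 = L1*cos(t1) + Lc2*cos(t1+t2)
       = 4.5*0.891 + 1.7*0.9945 = 5.7002 m
tau1 = m1*g*x_c1 + m2*g*x_c2
     = 15*9.81*2.0048 + 9*9.81*5.7002
     = 295.0011 + 503.2721
     = 798.2732 Nm


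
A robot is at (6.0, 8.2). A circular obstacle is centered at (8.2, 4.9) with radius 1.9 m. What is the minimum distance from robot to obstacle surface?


center_dist = sqrt((6.0-8.2)^2 + (8.2-4.9)^2)
= sqrt(4.84 + 10.89)
= 3.9661
min_dist = center_dist - radius = 3.9661 - 1.9 = 2.0661 m


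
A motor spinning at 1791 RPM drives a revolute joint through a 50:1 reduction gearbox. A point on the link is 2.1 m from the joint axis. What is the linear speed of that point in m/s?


omega_motor = 1791 * 2*pi/60 = 187.5531 rad/s
omega_joint = omega_motor / 50 = 3.7511 rad/s
v = omega_joint * r = 3.7511 * 2.1
= 7.8772 m/s


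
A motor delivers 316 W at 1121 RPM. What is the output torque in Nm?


omega = 1121 * 2*pi/60 = 117.3908 rad/s
tau = P / omega = 316 / 117.3908
= 2.6919 Nm


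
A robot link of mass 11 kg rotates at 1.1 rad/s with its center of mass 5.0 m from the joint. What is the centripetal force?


F = m * omega^2 * r
= 11 * 1.1^2 * 5.0
= 11 * 1.21 * 5.0
= 66.55 N


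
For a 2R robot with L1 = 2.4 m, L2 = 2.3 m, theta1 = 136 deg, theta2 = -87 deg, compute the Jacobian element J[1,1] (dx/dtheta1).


J[1,1] = -L1*sin(t1) - L2*sin(t1+t2)
= -2.4*sin(136) - 2.3*sin(49)
= -3.403


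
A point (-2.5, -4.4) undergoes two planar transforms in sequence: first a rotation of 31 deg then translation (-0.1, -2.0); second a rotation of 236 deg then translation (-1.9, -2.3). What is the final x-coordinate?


After transform 1:
x1 = cos(31)*-2.5 - sin(31)*-4.4 + -0.1 = 0.0232
y1 = sin(31)*-2.5 + cos(31)*-4.4 + -2.0 = -7.0591
After transform 2:
x2 = cos(236)*0.0232 - sin(236)*-7.0591 + -1.9
= -7.7653


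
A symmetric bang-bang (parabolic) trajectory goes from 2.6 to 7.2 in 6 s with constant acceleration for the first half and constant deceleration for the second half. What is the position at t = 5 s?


Symmetric rest-to-rest: each phase covers (pf-p0)/2 in time T/2. 0.5*a*(T/2)^2 = (pf-p0)/2 => a = 4*(pf-p0)/T^2
a = 4*(7.2-2.6)/6^2 = 0.5111
t = 5 is in the deceleration phase (t > T/2).
p = pf - 0.5*a*(T-t)^2 = 7.2 - 0.5*0.5111*1^2
= 6.9444


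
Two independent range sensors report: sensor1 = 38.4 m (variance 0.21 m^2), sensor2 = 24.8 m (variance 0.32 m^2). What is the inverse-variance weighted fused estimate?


w1 = (1/var1) / (1/var1 + 1/var2)
   = 4.7619 / (4.7619 + 3.125) = 0.6038
w2 = 1 - w1 = 0.3962
fused = w1*s1 + w2*s2 = 23.1849 + 9.8264
= 33.0113 m


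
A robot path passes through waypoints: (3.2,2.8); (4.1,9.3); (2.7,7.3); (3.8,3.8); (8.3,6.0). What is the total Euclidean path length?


Segment lengths:
  seg1 = sqrt((0.9)^2 + (6.5)^2) = 6.562
  seg2 = sqrt((-1.4)^2 + (-2.0)^2) = 2.4413
  seg3 = sqrt((1.1)^2 + (-3.5)^2) = 3.6688
  seg4 = sqrt((4.5)^2 + (2.2)^2) = 5.009
Total = 17.6811


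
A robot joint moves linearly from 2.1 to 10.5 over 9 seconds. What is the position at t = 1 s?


s = t/T = 1/9 = 0.1111
p(t) = p0 + (pf-p0)*s
= 2.1 + (10.5 - 2.1) * 0.1111
= 3.0333


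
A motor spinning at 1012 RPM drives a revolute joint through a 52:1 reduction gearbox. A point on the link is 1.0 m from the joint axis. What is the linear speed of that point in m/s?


omega_motor = 1012 * 2*pi/60 = 105.9764 rad/s
omega_joint = omega_motor / 52 = 2.038 rad/s
v = omega_joint * r = 2.038 * 1.0
= 2.038 m/s


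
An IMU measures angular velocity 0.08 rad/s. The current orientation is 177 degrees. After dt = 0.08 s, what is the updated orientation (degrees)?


delta_theta = w * dt = 0.08 * 0.08 = 0.0064 rad
= 0.3667 deg
theta_new = 177 + 0.3667 = 177.3667 deg


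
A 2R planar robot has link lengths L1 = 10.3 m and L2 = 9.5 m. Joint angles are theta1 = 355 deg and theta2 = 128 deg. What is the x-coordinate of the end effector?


Convert angles to radians: theta1 = 6.1959, theta2 = 2.234
x = L1*cos(theta1) + L2*cos(theta1+theta2)
x = 10.2608 + -5.1741
x = 5.0867


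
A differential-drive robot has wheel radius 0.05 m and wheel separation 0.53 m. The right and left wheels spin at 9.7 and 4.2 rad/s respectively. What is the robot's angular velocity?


vR = r*wR = 0.05*9.7 = 0.485 m/s
vL = r*wL = 0.05*4.2 = 0.21 m/s
v = (vR+vL)/2 = 0.3475 m/s
omega = (vR-vL)/L = 0.5189 rad/s
angular velocity = 0.5189 rad/s


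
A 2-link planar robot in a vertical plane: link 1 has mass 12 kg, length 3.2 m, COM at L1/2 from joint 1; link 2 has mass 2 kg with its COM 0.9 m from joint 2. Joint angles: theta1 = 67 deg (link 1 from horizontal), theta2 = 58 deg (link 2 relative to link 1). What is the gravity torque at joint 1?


Horizontal distance from joint 1 to link-1 COM:
  x_c1 = (L1/2)*cos(t1) = 1.6 * 0.3907 = 0.6252 m
Horizontal distance from joint 1 to link-2 COM:
  x_c2 = L1*cos(t1) + Lc2*cos(t1+t2)
       = 3.2*0.3907 + 0.9*-0.5736 = 0.7341 m
tau1 = m1*g*x_c1 + m2*g*x_c2
     = 12*9.81*0.6252 + 2*9.81*0.7341
     = 73.595 + 14.4035
     = 87.9984 Nm


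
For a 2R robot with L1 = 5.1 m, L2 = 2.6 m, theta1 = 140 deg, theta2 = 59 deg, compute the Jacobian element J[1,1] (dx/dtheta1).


J[1,1] = -L1*sin(t1) - L2*sin(t1+t2)
= -5.1*sin(140) - 2.6*sin(199)
= -2.4317


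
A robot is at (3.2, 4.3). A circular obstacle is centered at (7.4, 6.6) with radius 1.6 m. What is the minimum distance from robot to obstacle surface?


center_dist = sqrt((3.2-7.4)^2 + (4.3-6.6)^2)
= sqrt(17.64 + 5.29)
= 4.7885
min_dist = center_dist - radius = 4.7885 - 1.6 = 3.1885 m


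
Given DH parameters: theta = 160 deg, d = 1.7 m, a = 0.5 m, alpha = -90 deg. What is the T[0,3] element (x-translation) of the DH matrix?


T[0,3] = a * cos(theta)
= 0.5 * cos(160 deg)
= 0.5 * -0.9397
= -0.4698


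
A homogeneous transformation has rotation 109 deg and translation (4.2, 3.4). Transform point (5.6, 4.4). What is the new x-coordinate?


x' = cos(theta)*px - sin(theta)*py + tx
= -0.3256*5.6 - 0.9455*4.4 + 4.2
= -1.7835


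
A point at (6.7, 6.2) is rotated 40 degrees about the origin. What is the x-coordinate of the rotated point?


x' = x*cos(theta) - y*sin(theta)
cos(40 deg) = 0.766, sin(40 deg) = 0.6428
x' = 6.7 * 0.766 - 6.2 * 0.6428
= 5.1325 - 3.9853
= 1.1472


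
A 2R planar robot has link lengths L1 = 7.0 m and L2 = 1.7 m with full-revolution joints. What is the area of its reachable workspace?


r_max = L1 + L2 = 8.7 m
r_min = |L1 - L2| = 5.3 m
Area = pi*(r_max^2 - r_min^2)
= pi*(75.69 - 28.09)
= pi * 47.6
= 149.5398 m^2


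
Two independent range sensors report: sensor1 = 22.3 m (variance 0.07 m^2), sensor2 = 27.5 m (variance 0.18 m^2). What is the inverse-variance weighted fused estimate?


w1 = (1/var1) / (1/var1 + 1/var2)
   = 14.2857 / (14.2857 + 5.5556) = 0.72
w2 = 1 - w1 = 0.28
fused = w1*s1 + w2*s2 = 16.056 + 7.7
= 23.756 m


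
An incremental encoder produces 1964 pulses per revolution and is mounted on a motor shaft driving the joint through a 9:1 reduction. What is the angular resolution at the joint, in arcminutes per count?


counts per rev = 1964
effective counts at joint = 1964 * 9 = 17676
resolution = 360*60 / 17676
= 1.222 arcmin/count


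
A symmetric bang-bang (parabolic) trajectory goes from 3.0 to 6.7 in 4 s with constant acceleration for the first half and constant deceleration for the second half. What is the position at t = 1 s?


Symmetric rest-to-rest: each phase covers (pf-p0)/2 in time T/2. 0.5*a*(T/2)^2 = (pf-p0)/2 => a = 4*(pf-p0)/T^2
a = 4*(6.7-3.0)/4^2 = 0.925
t = 1 is in the acceleration phase (t <= T/2).
p = p0 + 0.5*a*t^2 = 3.0 + 0.5*0.925*1^2
= 3.4625


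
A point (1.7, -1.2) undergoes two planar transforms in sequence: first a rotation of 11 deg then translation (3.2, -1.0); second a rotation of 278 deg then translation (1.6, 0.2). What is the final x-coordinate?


After transform 1:
x1 = cos(11)*1.7 - sin(11)*-1.2 + 3.2 = 5.0977
y1 = sin(11)*1.7 + cos(11)*-1.2 + -1.0 = -1.8536
After transform 2:
x2 = cos(278)*5.0977 - sin(278)*-1.8536 + 1.6
= 0.4739


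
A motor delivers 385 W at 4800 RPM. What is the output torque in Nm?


omega = 4800 * 2*pi/60 = 502.6548 rad/s
tau = P / omega = 385 / 502.6548
= 0.7659 Nm


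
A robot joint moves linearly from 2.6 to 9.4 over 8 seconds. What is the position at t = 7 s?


s = t/T = 7/8 = 0.875
p(t) = p0 + (pf-p0)*s
= 2.6 + (9.4 - 2.6) * 0.875
= 8.55


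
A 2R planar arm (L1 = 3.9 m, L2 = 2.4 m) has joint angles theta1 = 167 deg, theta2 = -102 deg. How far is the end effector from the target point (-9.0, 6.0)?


End effector via forward kinematics:
x = L1*cos(t1) + L2*cos(t1+t2) = -2.7858
y = L1*sin(t1) + L2*sin(t1+t2) = 3.0524
Distance to target:
d = sqrt((-9.0 - -2.7858)^2 + (6.0 - 3.0524)^2)
= sqrt(38.6168 + 8.6881)
= 6.8779 m
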